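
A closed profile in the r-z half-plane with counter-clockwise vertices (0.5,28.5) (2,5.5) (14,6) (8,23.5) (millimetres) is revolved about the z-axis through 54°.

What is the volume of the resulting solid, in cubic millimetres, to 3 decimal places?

Profile (r,z), 4 vertices: (0.5,28.5) (2,5.5) (14,6) (8,23.5)
edge 0: (0.5,28.5)→(2,5.5)  cross = 0.5·5.5 − 2·28.5 = -54.2500; (r_i+r_j)·cross = 2.5·-54.2500 = -135.6250
edge 1: (2,5.5)→(14,6)  cross = 2·6 − 14·5.5 = -65.0000; (r_i+r_j)·cross = 16·-65.0000 = -1040.0000
edge 2: (14,6)→(8,23.5)  cross = 14·23.5 − 8·6 = 281.0000; (r_i+r_j)·cross = 22·281.0000 = 6182.0000
edge 3: (8,23.5)→(0.5,28.5)  cross = 8·28.5 − 0.5·23.5 = 216.2500; (r_i+r_j)·cross = 8.5·216.2500 = 1838.1250
Σcross = 378.0000 → A = |Σcross|/2 = 189.0000 mm²
Σ(r_i+r_j)·cross = 6844.5000 → first moment M = |Σ|/6 = 1140.7500
R_c = M/A = 1140.7500/189.0000 = 6.0357 mm
θ = 54° = 0.942478 rad
V = θ·R_c·A = 0.942478·6.0357·189.0000 = 1075.132 mm³

Volume = 1075.132 mm³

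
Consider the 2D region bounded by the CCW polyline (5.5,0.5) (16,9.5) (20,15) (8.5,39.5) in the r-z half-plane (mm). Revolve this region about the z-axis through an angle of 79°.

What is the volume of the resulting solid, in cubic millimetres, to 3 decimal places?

Profile (r,z), 4 vertices: (5.5,0.5) (16,9.5) (20,15) (8.5,39.5)
edge 0: (5.5,0.5)→(16,9.5)  cross = 5.5·9.5 − 16·0.5 = 44.2500; (r_i+r_j)·cross = 21.5·44.2500 = 951.3750
edge 1: (16,9.5)→(20,15)  cross = 16·15 − 20·9.5 = 50.0000; (r_i+r_j)·cross = 36·50.0000 = 1800.0000
edge 2: (20,15)→(8.5,39.5)  cross = 20·39.5 − 8.5·15 = 662.5000; (r_i+r_j)·cross = 28.5·662.5000 = 18881.2500
edge 3: (8.5,39.5)→(5.5,0.5)  cross = 8.5·0.5 − 5.5·39.5 = -213.0000; (r_i+r_j)·cross = 14·-213.0000 = -2982.0000
Σcross = 543.7500 → A = |Σcross|/2 = 271.8750 mm²
Σ(r_i+r_j)·cross = 18650.6250 → first moment M = |Σ|/6 = 3108.4375
R_c = M/A = 3108.4375/271.8750 = 11.4333 mm
θ = 79° = 1.378810 rad
V = θ·R_c·A = 1.378810·11.4333·271.8750 = 4285.945 mm³

Volume = 4285.945 mm³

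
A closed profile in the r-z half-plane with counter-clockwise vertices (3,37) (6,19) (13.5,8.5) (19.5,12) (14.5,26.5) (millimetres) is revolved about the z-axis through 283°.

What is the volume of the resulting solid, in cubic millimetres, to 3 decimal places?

Volume = 11553.803 mm³

Profile (r,z), 5 vertices: (3,37) (6,19) (13.5,8.5) (19.5,12) (14.5,26.5)
edge 0: (3,37)→(6,19)  cross = 3·19 − 6·37 = -165.0000; (r_i+r_j)·cross = 9·-165.0000 = -1485.0000
edge 1: (6,19)→(13.5,8.5)  cross = 6·8.5 − 13.5·19 = -205.5000; (r_i+r_j)·cross = 19.5·-205.5000 = -4007.2500
edge 2: (13.5,8.5)→(19.5,12)  cross = 13.5·12 − 19.5·8.5 = -3.7500; (r_i+r_j)·cross = 33·-3.7500 = -123.7500
edge 3: (19.5,12)→(14.5,26.5)  cross = 19.5·26.5 − 14.5·12 = 342.7500; (r_i+r_j)·cross = 34·342.7500 = 11653.5000
edge 4: (14.5,26.5)→(3,37)  cross = 14.5·37 − 3·26.5 = 457.0000; (r_i+r_j)·cross = 17.5·457.0000 = 7997.5000
Σcross = 425.5000 → A = |Σcross|/2 = 212.7500 mm²
Σ(r_i+r_j)·cross = 14035.0000 → first moment M = |Σ|/6 = 2339.1667
R_c = M/A = 2339.1667/212.7500 = 10.9949 mm
θ = 283° = 4.939282 rad
V = θ·R_c·A = 4.939282·10.9949·212.7500 = 11553.803 mm³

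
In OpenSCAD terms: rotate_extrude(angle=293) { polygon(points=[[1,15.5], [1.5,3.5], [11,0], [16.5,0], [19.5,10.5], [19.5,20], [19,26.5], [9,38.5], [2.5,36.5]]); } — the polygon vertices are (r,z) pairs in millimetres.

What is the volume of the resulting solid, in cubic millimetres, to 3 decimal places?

Volume = 29556.784 mm³

Profile (r,z), 9 vertices: (1,15.5) (1.5,3.5) (11,0) (16.5,0) (19.5,10.5) (19.5,20) (19,26.5) (9,38.5) (2.5,36.5)
edge 0: (1,15.5)→(1.5,3.5)  cross = 1·3.5 − 1.5·15.5 = -19.7500; (r_i+r_j)·cross = 2.5·-19.7500 = -49.3750
edge 1: (1.5,3.5)→(11,0)  cross = 1.5·0 − 11·3.5 = -38.5000; (r_i+r_j)·cross = 12.5·-38.5000 = -481.2500
edge 2: (11,0)→(16.5,0)  cross = 11·0 − 16.5·0 = 0.0000; (r_i+r_j)·cross = 27.5·0.0000 = 0.0000
edge 3: (16.5,0)→(19.5,10.5)  cross = 16.5·10.5 − 19.5·0 = 173.2500; (r_i+r_j)·cross = 36·173.2500 = 6237.0000
edge 4: (19.5,10.5)→(19.5,20)  cross = 19.5·20 − 19.5·10.5 = 185.2500; (r_i+r_j)·cross = 39·185.2500 = 7224.7500
edge 5: (19.5,20)→(19,26.5)  cross = 19.5·26.5 − 19·20 = 136.7500; (r_i+r_j)·cross = 38.5·136.7500 = 5264.8750
edge 6: (19,26.5)→(9,38.5)  cross = 19·38.5 − 9·26.5 = 493.0000; (r_i+r_j)·cross = 28·493.0000 = 13804.0000
edge 7: (9,38.5)→(2.5,36.5)  cross = 9·36.5 − 2.5·38.5 = 232.2500; (r_i+r_j)·cross = 11.5·232.2500 = 2670.8750
edge 8: (2.5,36.5)→(1,15.5)  cross = 2.5·15.5 − 1·36.5 = 2.2500; (r_i+r_j)·cross = 3.5·2.2500 = 7.8750
Σcross = 1164.5000 → A = |Σcross|/2 = 582.2500 mm²
Σ(r_i+r_j)·cross = 34678.7500 → first moment M = |Σ|/6 = 5779.7917
R_c = M/A = 5779.7917/582.2500 = 9.9266 mm
θ = 293° = 5.113815 rad
V = θ·R_c·A = 5.113815·9.9266·582.2500 = 29556.784 mm³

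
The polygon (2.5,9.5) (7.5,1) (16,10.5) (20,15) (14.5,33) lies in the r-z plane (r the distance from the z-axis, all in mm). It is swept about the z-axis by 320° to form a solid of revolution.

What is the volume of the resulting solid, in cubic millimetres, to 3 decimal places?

Volume = 16822.763 mm³

Profile (r,z), 5 vertices: (2.5,9.5) (7.5,1) (16,10.5) (20,15) (14.5,33)
edge 0: (2.5,9.5)→(7.5,1)  cross = 2.5·1 − 7.5·9.5 = -68.7500; (r_i+r_j)·cross = 10·-68.7500 = -687.5000
edge 1: (7.5,1)→(16,10.5)  cross = 7.5·10.5 − 16·1 = 62.7500; (r_i+r_j)·cross = 23.5·62.7500 = 1474.6250
edge 2: (16,10.5)→(20,15)  cross = 16·15 − 20·10.5 = 30.0000; (r_i+r_j)·cross = 36·30.0000 = 1080.0000
edge 3: (20,15)→(14.5,33)  cross = 20·33 − 14.5·15 = 442.5000; (r_i+r_j)·cross = 34.5·442.5000 = 15266.2500
edge 4: (14.5,33)→(2.5,9.5)  cross = 14.5·9.5 − 2.5·33 = 55.2500; (r_i+r_j)·cross = 17·55.2500 = 939.2500
Σcross = 521.7500 → A = |Σcross|/2 = 260.8750 mm²
Σ(r_i+r_j)·cross = 18072.6250 → first moment M = |Σ|/6 = 3012.1042
R_c = M/A = 3012.1042/260.8750 = 11.5462 mm
θ = 320° = 5.585054 rad
V = θ·R_c·A = 5.585054·11.5462·260.8750 = 16822.763 mm³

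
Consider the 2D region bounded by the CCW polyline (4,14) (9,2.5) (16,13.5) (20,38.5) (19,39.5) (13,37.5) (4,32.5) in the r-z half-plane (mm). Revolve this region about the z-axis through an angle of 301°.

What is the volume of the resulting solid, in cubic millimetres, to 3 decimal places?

Profile (r,z), 7 vertices: (4,14) (9,2.5) (16,13.5) (20,38.5) (19,39.5) (13,37.5) (4,32.5)
edge 0: (4,14)→(9,2.5)  cross = 4·2.5 − 9·14 = -116.0000; (r_i+r_j)·cross = 13·-116.0000 = -1508.0000
edge 1: (9,2.5)→(16,13.5)  cross = 9·13.5 − 16·2.5 = 81.5000; (r_i+r_j)·cross = 25·81.5000 = 2037.5000
edge 2: (16,13.5)→(20,38.5)  cross = 16·38.5 − 20·13.5 = 346.0000; (r_i+r_j)·cross = 36·346.0000 = 12456.0000
edge 3: (20,38.5)→(19,39.5)  cross = 20·39.5 − 19·38.5 = 58.5000; (r_i+r_j)·cross = 39·58.5000 = 2281.5000
edge 4: (19,39.5)→(13,37.5)  cross = 19·37.5 − 13·39.5 = 199.0000; (r_i+r_j)·cross = 32·199.0000 = 6368.0000
edge 5: (13,37.5)→(4,32.5)  cross = 13·32.5 − 4·37.5 = 272.5000; (r_i+r_j)·cross = 17·272.5000 = 4632.5000
edge 6: (4,32.5)→(4,14)  cross = 4·14 − 4·32.5 = -74.0000; (r_i+r_j)·cross = 8·-74.0000 = -592.0000
Σcross = 767.5000 → A = |Σcross|/2 = 383.7500 mm²
Σ(r_i+r_j)·cross = 25675.5000 → first moment M = |Σ|/6 = 4279.2500
R_c = M/A = 4279.2500/383.7500 = 11.1511 mm
θ = 301° = 5.253441 rad
V = θ·R_c·A = 5.253441·11.1511·383.7500 = 22480.788 mm³

Volume = 22480.788 mm³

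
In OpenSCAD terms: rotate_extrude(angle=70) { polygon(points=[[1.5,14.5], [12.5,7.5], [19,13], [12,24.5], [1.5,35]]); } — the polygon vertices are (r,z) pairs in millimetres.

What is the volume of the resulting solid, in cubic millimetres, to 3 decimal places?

Profile (r,z), 5 vertices: (1.5,14.5) (12.5,7.5) (19,13) (12,24.5) (1.5,35)
edge 0: (1.5,14.5)→(12.5,7.5)  cross = 1.5·7.5 − 12.5·14.5 = -170.0000; (r_i+r_j)·cross = 14·-170.0000 = -2380.0000
edge 1: (12.5,7.5)→(19,13)  cross = 12.5·13 − 19·7.5 = 20.0000; (r_i+r_j)·cross = 31.5·20.0000 = 630.0000
edge 2: (19,13)→(12,24.5)  cross = 19·24.5 − 12·13 = 309.5000; (r_i+r_j)·cross = 31·309.5000 = 9594.5000
edge 3: (12,24.5)→(1.5,35)  cross = 12·35 − 1.5·24.5 = 383.2500; (r_i+r_j)·cross = 13.5·383.2500 = 5173.8750
edge 4: (1.5,35)→(1.5,14.5)  cross = 1.5·14.5 − 1.5·35 = -30.7500; (r_i+r_j)·cross = 3·-30.7500 = -92.2500
Σcross = 512.0000 → A = |Σcross|/2 = 256.0000 mm²
Σ(r_i+r_j)·cross = 12926.1250 → first moment M = |Σ|/6 = 2154.3542
R_c = M/A = 2154.3542/256.0000 = 8.4154 mm
θ = 70° = 1.221730 rad
V = θ·R_c·A = 1.221730·8.4154·256.0000 = 2632.040 mm³

Volume = 2632.040 mm³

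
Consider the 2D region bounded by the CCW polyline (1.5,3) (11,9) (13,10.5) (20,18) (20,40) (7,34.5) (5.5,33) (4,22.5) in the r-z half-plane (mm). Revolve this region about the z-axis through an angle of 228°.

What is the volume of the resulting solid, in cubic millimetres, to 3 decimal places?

Volume = 19565.058 mm³

Profile (r,z), 8 vertices: (1.5,3) (11,9) (13,10.5) (20,18) (20,40) (7,34.5) (5.5,33) (4,22.5)
edge 0: (1.5,3)→(11,9)  cross = 1.5·9 − 11·3 = -19.5000; (r_i+r_j)·cross = 12.5·-19.5000 = -243.7500
edge 1: (11,9)→(13,10.5)  cross = 11·10.5 − 13·9 = -1.5000; (r_i+r_j)·cross = 24·-1.5000 = -36.0000
edge 2: (13,10.5)→(20,18)  cross = 13·18 − 20·10.5 = 24.0000; (r_i+r_j)·cross = 33·24.0000 = 792.0000
edge 3: (20,18)→(20,40)  cross = 20·40 − 20·18 = 440.0000; (r_i+r_j)·cross = 40·440.0000 = 17600.0000
edge 4: (20,40)→(7,34.5)  cross = 20·34.5 − 7·40 = 410.0000; (r_i+r_j)·cross = 27·410.0000 = 11070.0000
edge 5: (7,34.5)→(5.5,33)  cross = 7·33 − 5.5·34.5 = 41.2500; (r_i+r_j)·cross = 12.5·41.2500 = 515.6250
edge 6: (5.5,33)→(4,22.5)  cross = 5.5·22.5 − 4·33 = -8.2500; (r_i+r_j)·cross = 9.5·-8.2500 = -78.3750
edge 7: (4,22.5)→(1.5,3)  cross = 4·3 − 1.5·22.5 = -21.7500; (r_i+r_j)·cross = 5.5·-21.7500 = -119.6250
Σcross = 864.2500 → A = |Σcross|/2 = 432.1250 mm²
Σ(r_i+r_j)·cross = 29499.8750 → first moment M = |Σ|/6 = 4916.6458
R_c = M/A = 4916.6458/432.1250 = 11.3778 mm
θ = 228° = 3.979351 rad
V = θ·R_c·A = 3.979351·11.3778·432.1250 = 19565.058 mm³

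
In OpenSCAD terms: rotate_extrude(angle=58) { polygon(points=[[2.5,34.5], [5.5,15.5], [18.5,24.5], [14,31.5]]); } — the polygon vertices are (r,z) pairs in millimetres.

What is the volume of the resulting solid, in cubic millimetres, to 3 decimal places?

Profile (r,z), 4 vertices: (2.5,34.5) (5.5,15.5) (18.5,24.5) (14,31.5)
edge 0: (2.5,34.5)→(5.5,15.5)  cross = 2.5·15.5 − 5.5·34.5 = -151.0000; (r_i+r_j)·cross = 8·-151.0000 = -1208.0000
edge 1: (5.5,15.5)→(18.5,24.5)  cross = 5.5·24.5 − 18.5·15.5 = -152.0000; (r_i+r_j)·cross = 24·-152.0000 = -3648.0000
edge 2: (18.5,24.5)→(14,31.5)  cross = 18.5·31.5 − 14·24.5 = 239.7500; (r_i+r_j)·cross = 32.5·239.7500 = 7791.8750
edge 3: (14,31.5)→(2.5,34.5)  cross = 14·34.5 − 2.5·31.5 = 404.2500; (r_i+r_j)·cross = 16.5·404.2500 = 6670.1250
Σcross = 341.0000 → A = |Σcross|/2 = 170.5000 mm²
Σ(r_i+r_j)·cross = 9606.0000 → first moment M = |Σ|/6 = 1601.0000
R_c = M/A = 1601.0000/170.5000 = 9.3900 mm
θ = 58° = 1.012291 rad
V = θ·R_c·A = 1.012291·9.3900·170.5000 = 1620.678 mm³

Volume = 1620.678 mm³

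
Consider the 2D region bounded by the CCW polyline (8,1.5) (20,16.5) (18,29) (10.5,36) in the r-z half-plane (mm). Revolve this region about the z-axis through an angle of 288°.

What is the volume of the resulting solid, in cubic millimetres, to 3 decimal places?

Volume = 15383.856 mm³

Profile (r,z), 4 vertices: (8,1.5) (20,16.5) (18,29) (10.5,36)
edge 0: (8,1.5)→(20,16.5)  cross = 8·16.5 − 20·1.5 = 102.0000; (r_i+r_j)·cross = 28·102.0000 = 2856.0000
edge 1: (20,16.5)→(18,29)  cross = 20·29 − 18·16.5 = 283.0000; (r_i+r_j)·cross = 38·283.0000 = 10754.0000
edge 2: (18,29)→(10.5,36)  cross = 18·36 − 10.5·29 = 343.5000; (r_i+r_j)·cross = 28.5·343.5000 = 9789.7500
edge 3: (10.5,36)→(8,1.5)  cross = 10.5·1.5 − 8·36 = -272.2500; (r_i+r_j)·cross = 18.5·-272.2500 = -5036.6250
Σcross = 456.2500 → A = |Σcross|/2 = 228.1250 mm²
Σ(r_i+r_j)·cross = 18363.1250 → first moment M = |Σ|/6 = 3060.5208
R_c = M/A = 3060.5208/228.1250 = 13.4160 mm
θ = 288° = 5.026548 rad
V = θ·R_c·A = 5.026548·13.4160·228.1250 = 15383.856 mm³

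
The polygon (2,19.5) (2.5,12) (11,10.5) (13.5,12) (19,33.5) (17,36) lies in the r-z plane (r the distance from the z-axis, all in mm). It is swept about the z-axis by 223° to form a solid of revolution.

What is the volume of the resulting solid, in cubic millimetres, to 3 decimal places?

Profile (r,z), 6 vertices: (2,19.5) (2.5,12) (11,10.5) (13.5,12) (19,33.5) (17,36)
edge 0: (2,19.5)→(2.5,12)  cross = 2·12 − 2.5·19.5 = -24.7500; (r_i+r_j)·cross = 4.5·-24.7500 = -111.3750
edge 1: (2.5,12)→(11,10.5)  cross = 2.5·10.5 − 11·12 = -105.7500; (r_i+r_j)·cross = 13.5·-105.7500 = -1427.6250
edge 2: (11,10.5)→(13.5,12)  cross = 11·12 − 13.5·10.5 = -9.7500; (r_i+r_j)·cross = 24.5·-9.7500 = -238.8750
edge 3: (13.5,12)→(19,33.5)  cross = 13.5·33.5 − 19·12 = 224.2500; (r_i+r_j)·cross = 32.5·224.2500 = 7288.1250
edge 4: (19,33.5)→(17,36)  cross = 19·36 − 17·33.5 = 114.5000; (r_i+r_j)·cross = 36·114.5000 = 4122.0000
edge 5: (17,36)→(2,19.5)  cross = 17·19.5 − 2·36 = 259.5000; (r_i+r_j)·cross = 19·259.5000 = 4930.5000
Σcross = 458.0000 → A = |Σcross|/2 = 229.0000 mm²
Σ(r_i+r_j)·cross = 14562.7500 → first moment M = |Σ|/6 = 2427.1250
R_c = M/A = 2427.1250/229.0000 = 10.5988 mm
θ = 223° = 3.892084 rad
V = θ·R_c·A = 3.892084·10.5988·229.0000 = 9446.575 mm³

Volume = 9446.575 mm³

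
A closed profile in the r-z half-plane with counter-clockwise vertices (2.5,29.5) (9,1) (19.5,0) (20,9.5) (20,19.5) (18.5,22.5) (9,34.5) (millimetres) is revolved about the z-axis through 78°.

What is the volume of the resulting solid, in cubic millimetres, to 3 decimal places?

Profile (r,z), 7 vertices: (2.5,29.5) (9,1) (19.5,0) (20,9.5) (20,19.5) (18.5,22.5) (9,34.5)
edge 0: (2.5,29.5)→(9,1)  cross = 2.5·1 − 9·29.5 = -263.0000; (r_i+r_j)·cross = 11.5·-263.0000 = -3024.5000
edge 1: (9,1)→(19.5,0)  cross = 9·0 − 19.5·1 = -19.5000; (r_i+r_j)·cross = 28.5·-19.5000 = -555.7500
edge 2: (19.5,0)→(20,9.5)  cross = 19.5·9.5 − 20·0 = 185.2500; (r_i+r_j)·cross = 39.5·185.2500 = 7317.3750
edge 3: (20,9.5)→(20,19.5)  cross = 20·19.5 − 20·9.5 = 200.0000; (r_i+r_j)·cross = 40·200.0000 = 8000.0000
edge 4: (20,19.5)→(18.5,22.5)  cross = 20·22.5 − 18.5·19.5 = 89.2500; (r_i+r_j)·cross = 38.5·89.2500 = 3436.1250
edge 5: (18.5,22.5)→(9,34.5)  cross = 18.5·34.5 − 9·22.5 = 435.7500; (r_i+r_j)·cross = 27.5·435.7500 = 11983.1250
edge 6: (9,34.5)→(2.5,29.5)  cross = 9·29.5 − 2.5·34.5 = 179.2500; (r_i+r_j)·cross = 11.5·179.2500 = 2061.3750
Σcross = 807.0000 → A = |Σcross|/2 = 403.5000 mm²
Σ(r_i+r_j)·cross = 29217.7500 → first moment M = |Σ|/6 = 4869.6250
R_c = M/A = 4869.6250/403.5000 = 12.0685 mm
θ = 78° = 1.361357 rad
V = θ·R_c·A = 1.361357·12.0685·403.5000 = 6629.297 mm³

Volume = 6629.297 mm³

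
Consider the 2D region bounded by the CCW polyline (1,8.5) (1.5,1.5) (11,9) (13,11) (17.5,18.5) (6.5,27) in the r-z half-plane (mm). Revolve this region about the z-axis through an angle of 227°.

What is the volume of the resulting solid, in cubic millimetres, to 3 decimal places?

Profile (r,z), 6 vertices: (1,8.5) (1.5,1.5) (11,9) (13,11) (17.5,18.5) (6.5,27)
edge 0: (1,8.5)→(1.5,1.5)  cross = 1·1.5 − 1.5·8.5 = -11.2500; (r_i+r_j)·cross = 2.5·-11.2500 = -28.1250
edge 1: (1.5,1.5)→(11,9)  cross = 1.5·9 − 11·1.5 = -3.0000; (r_i+r_j)·cross = 12.5·-3.0000 = -37.5000
edge 2: (11,9)→(13,11)  cross = 11·11 − 13·9 = 4.0000; (r_i+r_j)·cross = 24·4.0000 = 96.0000
edge 3: (13,11)→(17.5,18.5)  cross = 13·18.5 − 17.5·11 = 48.0000; (r_i+r_j)·cross = 30.5·48.0000 = 1464.0000
edge 4: (17.5,18.5)→(6.5,27)  cross = 17.5·27 − 6.5·18.5 = 352.2500; (r_i+r_j)·cross = 24·352.2500 = 8454.0000
edge 5: (6.5,27)→(1,8.5)  cross = 6.5·8.5 − 1·27 = 28.2500; (r_i+r_j)·cross = 7.5·28.2500 = 211.8750
Σcross = 418.2500 → A = |Σcross|/2 = 209.1250 mm²
Σ(r_i+r_j)·cross = 10160.2500 → first moment M = |Σ|/6 = 1693.3750
R_c = M/A = 1693.3750/209.1250 = 8.0974 mm
θ = 227° = 3.961897 rad
V = θ·R_c·A = 3.961897·8.0974·209.1250 = 6708.978 mm³

Volume = 6708.978 mm³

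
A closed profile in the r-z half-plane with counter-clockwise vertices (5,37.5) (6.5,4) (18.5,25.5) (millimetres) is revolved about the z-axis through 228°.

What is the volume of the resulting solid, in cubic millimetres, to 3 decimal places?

Volume = 8640.165 mm³

Profile (r,z), 3 vertices: (5,37.5) (6.5,4) (18.5,25.5)
edge 0: (5,37.5)→(6.5,4)  cross = 5·4 − 6.5·37.5 = -223.7500; (r_i+r_j)·cross = 11.5·-223.7500 = -2573.1250
edge 1: (6.5,4)→(18.5,25.5)  cross = 6.5·25.5 − 18.5·4 = 91.7500; (r_i+r_j)·cross = 25·91.7500 = 2293.7500
edge 2: (18.5,25.5)→(5,37.5)  cross = 18.5·37.5 − 5·25.5 = 566.2500; (r_i+r_j)·cross = 23.5·566.2500 = 13306.8750
Σcross = 434.2500 → A = |Σcross|/2 = 217.1250 mm²
Σ(r_i+r_j)·cross = 13027.5000 → first moment M = |Σ|/6 = 2171.2500
R_c = M/A = 2171.2500/217.1250 = 10.0000 mm
θ = 228° = 3.979351 rad
V = θ·R_c·A = 3.979351·10.0000·217.1250 = 8640.165 mm³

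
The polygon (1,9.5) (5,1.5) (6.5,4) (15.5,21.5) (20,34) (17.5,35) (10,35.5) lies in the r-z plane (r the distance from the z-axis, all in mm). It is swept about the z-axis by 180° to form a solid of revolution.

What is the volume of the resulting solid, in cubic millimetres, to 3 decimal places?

Volume = 8925.919 mm³

Profile (r,z), 7 vertices: (1,9.5) (5,1.5) (6.5,4) (15.5,21.5) (20,34) (17.5,35) (10,35.5)
edge 0: (1,9.5)→(5,1.5)  cross = 1·1.5 − 5·9.5 = -46.0000; (r_i+r_j)·cross = 6·-46.0000 = -276.0000
edge 1: (5,1.5)→(6.5,4)  cross = 5·4 − 6.5·1.5 = 10.2500; (r_i+r_j)·cross = 11.5·10.2500 = 117.8750
edge 2: (6.5,4)→(15.5,21.5)  cross = 6.5·21.5 − 15.5·4 = 77.7500; (r_i+r_j)·cross = 22·77.7500 = 1710.5000
edge 3: (15.5,21.5)→(20,34)  cross = 15.5·34 − 20·21.5 = 97.0000; (r_i+r_j)·cross = 35.5·97.0000 = 3443.5000
edge 4: (20,34)→(17.5,35)  cross = 20·35 − 17.5·34 = 105.0000; (r_i+r_j)·cross = 37.5·105.0000 = 3937.5000
edge 5: (17.5,35)→(10,35.5)  cross = 17.5·35.5 − 10·35 = 271.2500; (r_i+r_j)·cross = 27.5·271.2500 = 7459.3750
edge 6: (10,35.5)→(1,9.5)  cross = 10·9.5 − 1·35.5 = 59.5000; (r_i+r_j)·cross = 11·59.5000 = 654.5000
Σcross = 574.7500 → A = |Σcross|/2 = 287.3750 mm²
Σ(r_i+r_j)·cross = 17047.2500 → first moment M = |Σ|/6 = 2841.2083
R_c = M/A = 2841.2083/287.3750 = 9.8868 mm
θ = 180° = 3.141593 rad
V = θ·R_c·A = 3.141593·9.8868·287.3750 = 8925.919 mm³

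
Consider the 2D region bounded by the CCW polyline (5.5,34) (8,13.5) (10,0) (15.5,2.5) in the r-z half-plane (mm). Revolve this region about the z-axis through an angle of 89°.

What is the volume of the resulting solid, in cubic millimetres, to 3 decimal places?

Volume = 1635.185 mm³

Profile (r,z), 4 vertices: (5.5,34) (8,13.5) (10,0) (15.5,2.5)
edge 0: (5.5,34)→(8,13.5)  cross = 5.5·13.5 − 8·34 = -197.7500; (r_i+r_j)·cross = 13.5·-197.7500 = -2669.6250
edge 1: (8,13.5)→(10,0)  cross = 8·0 − 10·13.5 = -135.0000; (r_i+r_j)·cross = 18·-135.0000 = -2430.0000
edge 2: (10,0)→(15.5,2.5)  cross = 10·2.5 − 15.5·0 = 25.0000; (r_i+r_j)·cross = 25.5·25.0000 = 637.5000
edge 3: (15.5,2.5)→(5.5,34)  cross = 15.5·34 − 5.5·2.5 = 513.2500; (r_i+r_j)·cross = 21·513.2500 = 10778.2500
Σcross = 205.5000 → A = |Σcross|/2 = 102.7500 mm²
Σ(r_i+r_j)·cross = 6316.1250 → first moment M = |Σ|/6 = 1052.6875
R_c = M/A = 1052.6875/102.7500 = 10.2451 mm
θ = 89° = 1.553343 rad
V = θ·R_c·A = 1.553343·10.2451·102.7500 = 1635.185 mm³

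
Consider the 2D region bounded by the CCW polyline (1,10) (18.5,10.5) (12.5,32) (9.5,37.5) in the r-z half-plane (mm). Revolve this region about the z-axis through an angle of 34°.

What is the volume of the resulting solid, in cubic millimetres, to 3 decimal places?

Profile (r,z), 4 vertices: (1,10) (18.5,10.5) (12.5,32) (9.5,37.5)
edge 0: (1,10)→(18.5,10.5)  cross = 1·10.5 − 18.5·10 = -174.5000; (r_i+r_j)·cross = 19.5·-174.5000 = -3402.7500
edge 1: (18.5,10.5)→(12.5,32)  cross = 18.5·32 − 12.5·10.5 = 460.7500; (r_i+r_j)·cross = 31·460.7500 = 14283.2500
edge 2: (12.5,32)→(9.5,37.5)  cross = 12.5·37.5 − 9.5·32 = 164.7500; (r_i+r_j)·cross = 22·164.7500 = 3624.5000
edge 3: (9.5,37.5)→(1,10)  cross = 9.5·10 − 1·37.5 = 57.5000; (r_i+r_j)·cross = 10.5·57.5000 = 603.7500
Σcross = 508.5000 → A = |Σcross|/2 = 254.2500 mm²
Σ(r_i+r_j)·cross = 15108.7500 → first moment M = |Σ|/6 = 2518.1250
R_c = M/A = 2518.1250/254.2500 = 9.9041 mm
θ = 34° = 0.593412 rad
V = θ·R_c·A = 0.593412·9.9041·254.2500 = 1494.285 mm³

Volume = 1494.285 mm³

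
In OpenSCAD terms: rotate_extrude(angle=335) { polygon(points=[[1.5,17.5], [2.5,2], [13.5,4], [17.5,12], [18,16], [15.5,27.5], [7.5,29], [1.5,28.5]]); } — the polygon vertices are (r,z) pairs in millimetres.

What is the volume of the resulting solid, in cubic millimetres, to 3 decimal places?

Profile (r,z), 8 vertices: (1.5,17.5) (2.5,2) (13.5,4) (17.5,12) (18,16) (15.5,27.5) (7.5,29) (1.5,28.5)
edge 0: (1.5,17.5)→(2.5,2)  cross = 1.5·2 − 2.5·17.5 = -40.7500; (r_i+r_j)·cross = 4·-40.7500 = -163.0000
edge 1: (2.5,2)→(13.5,4)  cross = 2.5·4 − 13.5·2 = -17.0000; (r_i+r_j)·cross = 16·-17.0000 = -272.0000
edge 2: (13.5,4)→(17.5,12)  cross = 13.5·12 − 17.5·4 = 92.0000; (r_i+r_j)·cross = 31·92.0000 = 2852.0000
edge 3: (17.5,12)→(18,16)  cross = 17.5·16 − 18·12 = 64.0000; (r_i+r_j)·cross = 35.5·64.0000 = 2272.0000
edge 4: (18,16)→(15.5,27.5)  cross = 18·27.5 − 15.5·16 = 247.0000; (r_i+r_j)·cross = 33.5·247.0000 = 8274.5000
edge 5: (15.5,27.5)→(7.5,29)  cross = 15.5·29 − 7.5·27.5 = 243.2500; (r_i+r_j)·cross = 23·243.2500 = 5594.7500
edge 6: (7.5,29)→(1.5,28.5)  cross = 7.5·28.5 − 1.5·29 = 170.2500; (r_i+r_j)·cross = 9·170.2500 = 1532.2500
edge 7: (1.5,28.5)→(1.5,17.5)  cross = 1.5·17.5 − 1.5·28.5 = -16.5000; (r_i+r_j)·cross = 3·-16.5000 = -49.5000
Σcross = 742.2500 → A = |Σcross|/2 = 371.1250 mm²
Σ(r_i+r_j)·cross = 20041.0000 → first moment M = |Σ|/6 = 3340.1667
R_c = M/A = 3340.1667/371.1250 = 9.0001 mm
θ = 335° = 5.846853 rad
V = θ·R_c·A = 5.846853·9.0001·371.1250 = 19529.463 mm³

Volume = 19529.463 mm³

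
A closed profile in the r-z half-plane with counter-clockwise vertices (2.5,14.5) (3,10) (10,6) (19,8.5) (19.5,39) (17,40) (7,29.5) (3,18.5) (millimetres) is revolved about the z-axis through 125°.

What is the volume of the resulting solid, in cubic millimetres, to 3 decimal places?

Profile (r,z), 8 vertices: (2.5,14.5) (3,10) (10,6) (19,8.5) (19.5,39) (17,40) (7,29.5) (3,18.5)
edge 0: (2.5,14.5)→(3,10)  cross = 2.5·10 − 3·14.5 = -18.5000; (r_i+r_j)·cross = 5.5·-18.5000 = -101.7500
edge 1: (3,10)→(10,6)  cross = 3·6 − 10·10 = -82.0000; (r_i+r_j)·cross = 13·-82.0000 = -1066.0000
edge 2: (10,6)→(19,8.5)  cross = 10·8.5 − 19·6 = -29.0000; (r_i+r_j)·cross = 29·-29.0000 = -841.0000
edge 3: (19,8.5)→(19.5,39)  cross = 19·39 − 19.5·8.5 = 575.2500; (r_i+r_j)·cross = 38.5·575.2500 = 22147.1250
edge 4: (19.5,39)→(17,40)  cross = 19.5·40 − 17·39 = 117.0000; (r_i+r_j)·cross = 36.5·117.0000 = 4270.5000
edge 5: (17,40)→(7,29.5)  cross = 17·29.5 − 7·40 = 221.5000; (r_i+r_j)·cross = 24·221.5000 = 5316.0000
edge 6: (7,29.5)→(3,18.5)  cross = 7·18.5 − 3·29.5 = 41.0000; (r_i+r_j)·cross = 10·41.0000 = 410.0000
edge 7: (3,18.5)→(2.5,14.5)  cross = 3·14.5 − 2.5·18.5 = -2.7500; (r_i+r_j)·cross = 5.5·-2.7500 = -15.1250
Σcross = 822.5000 → A = |Σcross|/2 = 411.2500 mm²
Σ(r_i+r_j)·cross = 30119.7500 → first moment M = |Σ|/6 = 5019.9583
R_c = M/A = 5019.9583/411.2500 = 12.2066 mm
θ = 125° = 2.181662 rad
V = θ·R_c·A = 2.181662·12.2066·411.2500 = 10951.850 mm³

Volume = 10951.850 mm³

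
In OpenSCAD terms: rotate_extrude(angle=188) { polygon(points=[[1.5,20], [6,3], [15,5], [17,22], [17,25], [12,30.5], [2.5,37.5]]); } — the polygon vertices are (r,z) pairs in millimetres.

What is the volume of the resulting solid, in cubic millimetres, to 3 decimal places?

Profile (r,z), 7 vertices: (1.5,20) (6,3) (15,5) (17,22) (17,25) (12,30.5) (2.5,37.5)
edge 0: (1.5,20)→(6,3)  cross = 1.5·3 − 6·20 = -115.5000; (r_i+r_j)·cross = 7.5·-115.5000 = -866.2500
edge 1: (6,3)→(15,5)  cross = 6·5 − 15·3 = -15.0000; (r_i+r_j)·cross = 21·-15.0000 = -315.0000
edge 2: (15,5)→(17,22)  cross = 15·22 − 17·5 = 245.0000; (r_i+r_j)·cross = 32·245.0000 = 7840.0000
edge 3: (17,22)→(17,25)  cross = 17·25 − 17·22 = 51.0000; (r_i+r_j)·cross = 34·51.0000 = 1734.0000
edge 4: (17,25)→(12,30.5)  cross = 17·30.5 − 12·25 = 218.5000; (r_i+r_j)·cross = 29·218.5000 = 6336.5000
edge 5: (12,30.5)→(2.5,37.5)  cross = 12·37.5 − 2.5·30.5 = 373.7500; (r_i+r_j)·cross = 14.5·373.7500 = 5419.3750
edge 6: (2.5,37.5)→(1.5,20)  cross = 2.5·20 − 1.5·37.5 = -6.2500; (r_i+r_j)·cross = 4·-6.2500 = -25.0000
Σcross = 751.5000 → A = |Σcross|/2 = 375.7500 mm²
Σ(r_i+r_j)·cross = 20123.6250 → first moment M = |Σ|/6 = 3353.9375
R_c = M/A = 3353.9375/375.7500 = 8.9260 mm
θ = 188° = 3.281219 rad
V = θ·R_c·A = 3.281219·8.9260·375.7500 = 11005.003 mm³

Volume = 11005.003 mm³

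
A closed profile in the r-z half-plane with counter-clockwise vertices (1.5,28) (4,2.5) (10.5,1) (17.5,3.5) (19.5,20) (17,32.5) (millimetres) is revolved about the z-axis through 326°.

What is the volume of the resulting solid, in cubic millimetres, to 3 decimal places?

Profile (r,z), 6 vertices: (1.5,28) (4,2.5) (10.5,1) (17.5,3.5) (19.5,20) (17,32.5)
edge 0: (1.5,28)→(4,2.5)  cross = 1.5·2.5 − 4·28 = -108.2500; (r_i+r_j)·cross = 5.5·-108.2500 = -595.3750
edge 1: (4,2.5)→(10.5,1)  cross = 4·1 − 10.5·2.5 = -22.2500; (r_i+r_j)·cross = 14.5·-22.2500 = -322.6250
edge 2: (10.5,1)→(17.5,3.5)  cross = 10.5·3.5 − 17.5·1 = 19.2500; (r_i+r_j)·cross = 28·19.2500 = 539.0000
edge 3: (17.5,3.5)→(19.5,20)  cross = 17.5·20 − 19.5·3.5 = 281.7500; (r_i+r_j)·cross = 37·281.7500 = 10424.7500
edge 4: (19.5,20)→(17,32.5)  cross = 19.5·32.5 − 17·20 = 293.7500; (r_i+r_j)·cross = 36.5·293.7500 = 10721.8750
edge 5: (17,32.5)→(1.5,28)  cross = 17·28 − 1.5·32.5 = 427.2500; (r_i+r_j)·cross = 18.5·427.2500 = 7904.1250
Σcross = 891.5000 → A = |Σcross|/2 = 445.7500 mm²
Σ(r_i+r_j)·cross = 28671.7500 → first moment M = |Σ|/6 = 4778.6250
R_c = M/A = 4778.6250/445.7500 = 10.7204 mm
θ = 326° = 5.689773 rad
V = θ·R_c·A = 5.689773·10.7204·445.7500 = 27189.293 mm³

Volume = 27189.293 mm³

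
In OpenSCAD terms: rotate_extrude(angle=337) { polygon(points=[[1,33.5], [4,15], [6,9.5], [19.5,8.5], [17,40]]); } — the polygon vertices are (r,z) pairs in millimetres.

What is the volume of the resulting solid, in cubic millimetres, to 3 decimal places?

Profile (r,z), 5 vertices: (1,33.5) (4,15) (6,9.5) (19.5,8.5) (17,40)
edge 0: (1,33.5)→(4,15)  cross = 1·15 − 4·33.5 = -119.0000; (r_i+r_j)·cross = 5·-119.0000 = -595.0000
edge 1: (4,15)→(6,9.5)  cross = 4·9.5 − 6·15 = -52.0000; (r_i+r_j)·cross = 10·-52.0000 = -520.0000
edge 2: (6,9.5)→(19.5,8.5)  cross = 6·8.5 − 19.5·9.5 = -134.2500; (r_i+r_j)·cross = 25.5·-134.2500 = -3423.3750
edge 3: (19.5,8.5)→(17,40)  cross = 19.5·40 − 17·8.5 = 635.5000; (r_i+r_j)·cross = 36.5·635.5000 = 23195.7500
edge 4: (17,40)→(1,33.5)  cross = 17·33.5 − 1·40 = 529.5000; (r_i+r_j)·cross = 18·529.5000 = 9531.0000
Σcross = 859.7500 → A = |Σcross|/2 = 429.8750 mm²
Σ(r_i+r_j)·cross = 28188.3750 → first moment M = |Σ|/6 = 4698.0625
R_c = M/A = 4698.0625/429.8750 = 10.9289 mm
θ = 337° = 5.881760 rad
V = θ·R_c·A = 5.881760·10.9289·429.8750 = 27632.874 mm³

Volume = 27632.874 mm³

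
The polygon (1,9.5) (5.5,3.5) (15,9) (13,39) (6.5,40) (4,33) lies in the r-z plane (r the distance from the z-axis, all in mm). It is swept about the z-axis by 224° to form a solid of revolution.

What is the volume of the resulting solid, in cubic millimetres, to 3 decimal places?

Profile (r,z), 6 vertices: (1,9.5) (5.5,3.5) (15,9) (13,39) (6.5,40) (4,33)
edge 0: (1,9.5)→(5.5,3.5)  cross = 1·3.5 − 5.5·9.5 = -48.7500; (r_i+r_j)·cross = 6.5·-48.7500 = -316.8750
edge 1: (5.5,3.5)→(15,9)  cross = 5.5·9 − 15·3.5 = -3.0000; (r_i+r_j)·cross = 20.5·-3.0000 = -61.5000
edge 2: (15,9)→(13,39)  cross = 15·39 − 13·9 = 468.0000; (r_i+r_j)·cross = 28·468.0000 = 13104.0000
edge 3: (13,39)→(6.5,40)  cross = 13·40 − 6.5·39 = 266.5000; (r_i+r_j)·cross = 19.5·266.5000 = 5196.7500
edge 4: (6.5,40)→(4,33)  cross = 6.5·33 − 4·40 = 54.5000; (r_i+r_j)·cross = 10.5·54.5000 = 572.2500
edge 5: (4,33)→(1,9.5)  cross = 4·9.5 − 1·33 = 5.0000; (r_i+r_j)·cross = 5·5.0000 = 25.0000
Σcross = 742.2500 → A = |Σcross|/2 = 371.1250 mm²
Σ(r_i+r_j)·cross = 18519.6250 → first moment M = |Σ|/6 = 3086.6042
R_c = M/A = 3086.6042/371.1250 = 8.3169 mm
θ = 224° = 3.909538 rad
V = θ·R_c·A = 3.909538·8.3169·371.1250 = 12067.195 mm³

Volume = 12067.195 mm³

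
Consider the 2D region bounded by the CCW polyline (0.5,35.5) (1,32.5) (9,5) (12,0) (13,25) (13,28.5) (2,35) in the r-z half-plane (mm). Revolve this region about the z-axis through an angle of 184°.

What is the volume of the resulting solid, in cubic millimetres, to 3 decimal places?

Profile (r,z), 7 vertices: (0.5,35.5) (1,32.5) (9,5) (12,0) (13,25) (13,28.5) (2,35)
edge 0: (0.5,35.5)→(1,32.5)  cross = 0.5·32.5 − 1·35.5 = -19.2500; (r_i+r_j)·cross = 1.5·-19.2500 = -28.8750
edge 1: (1,32.5)→(9,5)  cross = 1·5 − 9·32.5 = -287.5000; (r_i+r_j)·cross = 10·-287.5000 = -2875.0000
edge 2: (9,5)→(12,0)  cross = 9·0 − 12·5 = -60.0000; (r_i+r_j)·cross = 21·-60.0000 = -1260.0000
edge 3: (12,0)→(13,25)  cross = 12·25 − 13·0 = 300.0000; (r_i+r_j)·cross = 25·300.0000 = 7500.0000
edge 4: (13,25)→(13,28.5)  cross = 13·28.5 − 13·25 = 45.5000; (r_i+r_j)·cross = 26·45.5000 = 1183.0000
edge 5: (13,28.5)→(2,35)  cross = 13·35 − 2·28.5 = 398.0000; (r_i+r_j)·cross = 15·398.0000 = 5970.0000
edge 6: (2,35)→(0.5,35.5)  cross = 2·35.5 − 0.5·35 = 53.5000; (r_i+r_j)·cross = 2.5·53.5000 = 133.7500
Σcross = 430.2500 → A = |Σcross|/2 = 215.1250 mm²
Σ(r_i+r_j)·cross = 10622.8750 → first moment M = |Σ|/6 = 1770.4792
R_c = M/A = 1770.4792/215.1250 = 8.2300 mm
θ = 184° = 3.211406 rad
V = θ·R_c·A = 3.211406·8.2300·215.1250 = 5685.727 mm³

Volume = 5685.727 mm³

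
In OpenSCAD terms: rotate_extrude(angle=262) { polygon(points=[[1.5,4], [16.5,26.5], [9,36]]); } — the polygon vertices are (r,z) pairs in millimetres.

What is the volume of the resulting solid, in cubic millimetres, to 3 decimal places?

Volume = 6404.726 mm³

Profile (r,z), 3 vertices: (1.5,4) (16.5,26.5) (9,36)
edge 0: (1.5,4)→(16.5,26.5)  cross = 1.5·26.5 − 16.5·4 = -26.2500; (r_i+r_j)·cross = 18·-26.2500 = -472.5000
edge 1: (16.5,26.5)→(9,36)  cross = 16.5·36 − 9·26.5 = 355.5000; (r_i+r_j)·cross = 25.5·355.5000 = 9065.2500
edge 2: (9,36)→(1.5,4)  cross = 9·4 − 1.5·36 = -18.0000; (r_i+r_j)·cross = 10.5·-18.0000 = -189.0000
Σcross = 311.2500 → A = |Σcross|/2 = 155.6250 mm²
Σ(r_i+r_j)·cross = 8403.7500 → first moment M = |Σ|/6 = 1400.6250
R_c = M/A = 1400.6250/155.6250 = 9.0000 mm
θ = 262° = 4.572763 rad
V = θ·R_c·A = 4.572763·9.0000·155.6250 = 6404.726 mm³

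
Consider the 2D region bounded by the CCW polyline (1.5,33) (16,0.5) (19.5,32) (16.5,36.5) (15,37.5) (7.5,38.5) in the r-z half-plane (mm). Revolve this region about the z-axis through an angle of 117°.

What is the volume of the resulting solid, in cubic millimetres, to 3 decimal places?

Profile (r,z), 6 vertices: (1.5,33) (16,0.5) (19.5,32) (16.5,36.5) (15,37.5) (7.5,38.5)
edge 0: (1.5,33)→(16,0.5)  cross = 1.5·0.5 − 16·33 = -527.2500; (r_i+r_j)·cross = 17.5·-527.2500 = -9226.8750
edge 1: (16,0.5)→(19.5,32)  cross = 16·32 − 19.5·0.5 = 502.2500; (r_i+r_j)·cross = 35.5·502.2500 = 17829.8750
edge 2: (19.5,32)→(16.5,36.5)  cross = 19.5·36.5 − 16.5·32 = 183.7500; (r_i+r_j)·cross = 36·183.7500 = 6615.0000
edge 3: (16.5,36.5)→(15,37.5)  cross = 16.5·37.5 − 15·36.5 = 71.2500; (r_i+r_j)·cross = 31.5·71.2500 = 2244.3750
edge 4: (15,37.5)→(7.5,38.5)  cross = 15·38.5 − 7.5·37.5 = 296.2500; (r_i+r_j)·cross = 22.5·296.2500 = 6665.6250
edge 5: (7.5,38.5)→(1.5,33)  cross = 7.5·33 − 1.5·38.5 = 189.7500; (r_i+r_j)·cross = 9·189.7500 = 1707.7500
Σcross = 716.0000 → A = |Σcross|/2 = 358.0000 mm²
Σ(r_i+r_j)·cross = 25835.7500 → first moment M = |Σ|/6 = 4305.9583
R_c = M/A = 4305.9583/358.0000 = 12.0278 mm
θ = 117° = 2.042035 rad
V = θ·R_c·A = 2.042035·12.0278·358.0000 = 8792.919 mm³

Volume = 8792.919 mm³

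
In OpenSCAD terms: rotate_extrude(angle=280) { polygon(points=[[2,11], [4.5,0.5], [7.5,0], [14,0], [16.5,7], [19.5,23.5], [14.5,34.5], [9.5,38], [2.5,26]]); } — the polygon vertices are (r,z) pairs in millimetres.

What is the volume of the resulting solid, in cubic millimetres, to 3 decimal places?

Volume = 24461.895 mm³

Profile (r,z), 9 vertices: (2,11) (4.5,0.5) (7.5,0) (14,0) (16.5,7) (19.5,23.5) (14.5,34.5) (9.5,38) (2.5,26)
edge 0: (2,11)→(4.5,0.5)  cross = 2·0.5 − 4.5·11 = -48.5000; (r_i+r_j)·cross = 6.5·-48.5000 = -315.2500
edge 1: (4.5,0.5)→(7.5,0)  cross = 4.5·0 − 7.5·0.5 = -3.7500; (r_i+r_j)·cross = 12·-3.7500 = -45.0000
edge 2: (7.5,0)→(14,0)  cross = 7.5·0 − 14·0 = 0.0000; (r_i+r_j)·cross = 21.5·0.0000 = 0.0000
edge 3: (14,0)→(16.5,7)  cross = 14·7 − 16.5·0 = 98.0000; (r_i+r_j)·cross = 30.5·98.0000 = 2989.0000
edge 4: (16.5,7)→(19.5,23.5)  cross = 16.5·23.5 − 19.5·7 = 251.2500; (r_i+r_j)·cross = 36·251.2500 = 9045.0000
edge 5: (19.5,23.5)→(14.5,34.5)  cross = 19.5·34.5 − 14.5·23.5 = 332.0000; (r_i+r_j)·cross = 34·332.0000 = 11288.0000
edge 6: (14.5,34.5)→(9.5,38)  cross = 14.5·38 − 9.5·34.5 = 223.2500; (r_i+r_j)·cross = 24·223.2500 = 5358.0000
edge 7: (9.5,38)→(2.5,26)  cross = 9.5·26 − 2.5·38 = 152.0000; (r_i+r_j)·cross = 12·152.0000 = 1824.0000
edge 8: (2.5,26)→(2,11)  cross = 2.5·11 − 2·26 = -24.5000; (r_i+r_j)·cross = 4.5·-24.5000 = -110.2500
Σcross = 979.7500 → A = |Σcross|/2 = 489.8750 mm²
Σ(r_i+r_j)·cross = 30033.5000 → first moment M = |Σ|/6 = 5005.5833
R_c = M/A = 5005.5833/489.8750 = 10.2181 mm
θ = 280° = 4.886922 rad
V = θ·R_c·A = 4.886922·10.2181·489.8750 = 24461.895 mm³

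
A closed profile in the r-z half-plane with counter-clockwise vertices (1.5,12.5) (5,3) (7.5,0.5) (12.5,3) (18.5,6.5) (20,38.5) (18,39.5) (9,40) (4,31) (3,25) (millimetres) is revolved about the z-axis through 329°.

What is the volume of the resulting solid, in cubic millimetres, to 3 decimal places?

Volume = 36401.656 mm³

Profile (r,z), 10 vertices: (1.5,12.5) (5,3) (7.5,0.5) (12.5,3) (18.5,6.5) (20,38.5) (18,39.5) (9,40) (4,31) (3,25)
edge 0: (1.5,12.5)→(5,3)  cross = 1.5·3 − 5·12.5 = -58.0000; (r_i+r_j)·cross = 6.5·-58.0000 = -377.0000
edge 1: (5,3)→(7.5,0.5)  cross = 5·0.5 − 7.5·3 = -20.0000; (r_i+r_j)·cross = 12.5·-20.0000 = -250.0000
edge 2: (7.5,0.5)→(12.5,3)  cross = 7.5·3 − 12.5·0.5 = 16.2500; (r_i+r_j)·cross = 20·16.2500 = 325.0000
edge 3: (12.5,3)→(18.5,6.5)  cross = 12.5·6.5 − 18.5·3 = 25.7500; (r_i+r_j)·cross = 31·25.7500 = 798.2500
edge 4: (18.5,6.5)→(20,38.5)  cross = 18.5·38.5 − 20·6.5 = 582.2500; (r_i+r_j)·cross = 38.5·582.2500 = 22416.6250
edge 5: (20,38.5)→(18,39.5)  cross = 20·39.5 − 18·38.5 = 97.0000; (r_i+r_j)·cross = 38·97.0000 = 3686.0000
edge 6: (18,39.5)→(9,40)  cross = 18·40 − 9·39.5 = 364.5000; (r_i+r_j)·cross = 27·364.5000 = 9841.5000
edge 7: (9,40)→(4,31)  cross = 9·31 − 4·40 = 119.0000; (r_i+r_j)·cross = 13·119.0000 = 1547.0000
edge 8: (4,31)→(3,25)  cross = 4·25 − 3·31 = 7.0000; (r_i+r_j)·cross = 7·7.0000 = 49.0000
edge 9: (3,25)→(1.5,12.5)  cross = 3·12.5 − 1.5·25 = 0.0000; (r_i+r_j)·cross = 4.5·0.0000 = 0.0000
Σcross = 1133.7500 → A = |Σcross|/2 = 566.8750 mm²
Σ(r_i+r_j)·cross = 38036.3750 → first moment M = |Σ|/6 = 6339.3958
R_c = M/A = 6339.3958/566.8750 = 11.1831 mm
θ = 329° = 5.742133 rad
V = θ·R_c·A = 5.742133·11.1831·566.8750 = 36401.656 mm³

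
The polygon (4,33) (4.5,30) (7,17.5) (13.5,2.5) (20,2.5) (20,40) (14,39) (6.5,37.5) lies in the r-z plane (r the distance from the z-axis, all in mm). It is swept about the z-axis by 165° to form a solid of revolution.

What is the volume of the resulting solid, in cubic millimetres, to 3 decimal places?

Volume = 17731.187 mm³

Profile (r,z), 8 vertices: (4,33) (4.5,30) (7,17.5) (13.5,2.5) (20,2.5) (20,40) (14,39) (6.5,37.5)
edge 0: (4,33)→(4.5,30)  cross = 4·30 − 4.5·33 = -28.5000; (r_i+r_j)·cross = 8.5·-28.5000 = -242.2500
edge 1: (4.5,30)→(7,17.5)  cross = 4.5·17.5 − 7·30 = -131.2500; (r_i+r_j)·cross = 11.5·-131.2500 = -1509.3750
edge 2: (7,17.5)→(13.5,2.5)  cross = 7·2.5 − 13.5·17.5 = -218.7500; (r_i+r_j)·cross = 20.5·-218.7500 = -4484.3750
edge 3: (13.5,2.5)→(20,2.5)  cross = 13.5·2.5 − 20·2.5 = -16.2500; (r_i+r_j)·cross = 33.5·-16.2500 = -544.3750
edge 4: (20,2.5)→(20,40)  cross = 20·40 − 20·2.5 = 750.0000; (r_i+r_j)·cross = 40·750.0000 = 30000.0000
edge 5: (20,40)→(14,39)  cross = 20·39 − 14·40 = 220.0000; (r_i+r_j)·cross = 34·220.0000 = 7480.0000
edge 6: (14,39)→(6.5,37.5)  cross = 14·37.5 − 6.5·39 = 271.5000; (r_i+r_j)·cross = 20.5·271.5000 = 5565.7500
edge 7: (6.5,37.5)→(4,33)  cross = 6.5·33 − 4·37.5 = 64.5000; (r_i+r_j)·cross = 10.5·64.5000 = 677.2500
Σcross = 911.2500 → A = |Σcross|/2 = 455.6250 mm²
Σ(r_i+r_j)·cross = 36942.6250 → first moment M = |Σ|/6 = 6157.1042
R_c = M/A = 6157.1042/455.6250 = 13.5135 mm
θ = 165° = 2.879793 rad
V = θ·R_c·A = 2.879793·13.5135·455.6250 = 17731.187 mm³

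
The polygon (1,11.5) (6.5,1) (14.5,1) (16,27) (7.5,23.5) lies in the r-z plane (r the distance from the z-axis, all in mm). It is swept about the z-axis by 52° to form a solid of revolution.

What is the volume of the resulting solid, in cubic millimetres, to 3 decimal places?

Profile (r,z), 5 vertices: (1,11.5) (6.5,1) (14.5,1) (16,27) (7.5,23.5)
edge 0: (1,11.5)→(6.5,1)  cross = 1·1 − 6.5·11.5 = -73.7500; (r_i+r_j)·cross = 7.5·-73.7500 = -553.1250
edge 1: (6.5,1)→(14.5,1)  cross = 6.5·1 − 14.5·1 = -8.0000; (r_i+r_j)·cross = 21·-8.0000 = -168.0000
edge 2: (14.5,1)→(16,27)  cross = 14.5·27 − 16·1 = 375.5000; (r_i+r_j)·cross = 30.5·375.5000 = 11452.7500
edge 3: (16,27)→(7.5,23.5)  cross = 16·23.5 − 7.5·27 = 173.5000; (r_i+r_j)·cross = 23.5·173.5000 = 4077.2500
edge 4: (7.5,23.5)→(1,11.5)  cross = 7.5·11.5 − 1·23.5 = 62.7500; (r_i+r_j)·cross = 8.5·62.7500 = 533.3750
Σcross = 530.0000 → A = |Σcross|/2 = 265.0000 mm²
Σ(r_i+r_j)·cross = 15342.2500 → first moment M = |Σ|/6 = 2557.0417
R_c = M/A = 2557.0417/265.0000 = 9.6492 mm
θ = 52° = 0.907571 rad
V = θ·R_c·A = 0.907571·9.6492·265.0000 = 2320.697 mm³

Volume = 2320.697 mm³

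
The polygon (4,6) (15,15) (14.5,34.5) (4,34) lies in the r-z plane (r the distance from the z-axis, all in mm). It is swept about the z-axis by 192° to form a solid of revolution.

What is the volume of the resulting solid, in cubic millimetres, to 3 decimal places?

Volume = 7791.988 mm³

Profile (r,z), 4 vertices: (4,6) (15,15) (14.5,34.5) (4,34)
edge 0: (4,6)→(15,15)  cross = 4·15 − 15·6 = -30.0000; (r_i+r_j)·cross = 19·-30.0000 = -570.0000
edge 1: (15,15)→(14.5,34.5)  cross = 15·34.5 − 14.5·15 = 300.0000; (r_i+r_j)·cross = 29.5·300.0000 = 8850.0000
edge 2: (14.5,34.5)→(4,34)  cross = 14.5·34 − 4·34.5 = 355.0000; (r_i+r_j)·cross = 18.5·355.0000 = 6567.5000
edge 3: (4,34)→(4,6)  cross = 4·6 − 4·34 = -112.0000; (r_i+r_j)·cross = 8·-112.0000 = -896.0000
Σcross = 513.0000 → A = |Σcross|/2 = 256.5000 mm²
Σ(r_i+r_j)·cross = 13951.5000 → first moment M = |Σ|/6 = 2325.2500
R_c = M/A = 2325.2500/256.5000 = 9.0653 mm
θ = 192° = 3.351032 rad
V = θ·R_c·A = 3.351032·9.0653·256.5000 = 7791.988 mm³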